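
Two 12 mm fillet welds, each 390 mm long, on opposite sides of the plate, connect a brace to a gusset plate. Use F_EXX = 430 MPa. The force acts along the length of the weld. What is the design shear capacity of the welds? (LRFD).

φR_n ≈ 1280 kN

Effective throat t_e = 0.707 × 12 = 8.484 mm.
Total length L = 780 mm; A_we = 8.484 × 780 = 6618 mm².
F_nw = 0.6 F_EXX = 0.6 × 430 = 258 MPa.
φR_n = 0.75 × 258 × 6618 × 10⁻³ = 1280 kN.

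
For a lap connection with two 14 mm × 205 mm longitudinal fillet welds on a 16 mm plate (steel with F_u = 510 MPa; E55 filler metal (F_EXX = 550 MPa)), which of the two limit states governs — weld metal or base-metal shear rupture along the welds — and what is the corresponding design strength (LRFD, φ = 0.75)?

φR_n ≈ 1000 kN (weld metal governs)

t_e = 0.707 × 14 = 9.898 mm; L = 410 mm.
Weld metal: φR_n = 0.75 × 0.6 × 550 × 9.898 × 410 × 10⁻³ = 1004 kN.
Base metal (shear rupture): φR_n = 0.75 × 0.6 × 510 × 16 × 410 × 10⁻³ = 1506 kN.
Governing: weld metal.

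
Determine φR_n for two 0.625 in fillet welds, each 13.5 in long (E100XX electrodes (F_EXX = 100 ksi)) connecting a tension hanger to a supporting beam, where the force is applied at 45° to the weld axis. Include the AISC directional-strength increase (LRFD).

φR_n ≈ 696 kip

t_e = 0.707 × 0.625 = 0.4419 in; A_we = 0.4419 × 27 = 11.93 in².
Directional factor: 1.0 + 0.5 sin^1.5(45°) = 1.297.
F_nw = 0.6 × 100 × 1.297 = 77.84 ksi.
φR_n = 0.75 × 77.84 × 11.93 = 696.5 kip.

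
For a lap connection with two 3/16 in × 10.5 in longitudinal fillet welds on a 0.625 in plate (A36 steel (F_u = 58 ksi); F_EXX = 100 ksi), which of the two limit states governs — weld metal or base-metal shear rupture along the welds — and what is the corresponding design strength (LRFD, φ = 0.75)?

t_e = 0.707 × 0.1875 = 0.1326 in; L = 21 in.
Weld metal: φR_n = 0.75 × 0.6 × 100 × 0.1326 × 21 = 125.3 kip.
Base metal (shear rupture): φR_n = 0.75 × 0.6 × 58 × 0.625 × 21 = 342.6 kip.
Governing: weld metal.

φR_n ≈ 125 kip (weld metal governs)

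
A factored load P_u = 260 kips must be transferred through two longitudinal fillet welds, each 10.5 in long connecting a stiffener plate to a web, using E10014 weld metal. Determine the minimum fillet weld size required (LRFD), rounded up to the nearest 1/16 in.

w = 7/16 in

E100XX → F_EXX = 100 ksi.
Total weld length L = 21 in.
Required throat t_e = P_u / (φ × 0.6 F_EXX × L) = 260 / (0.75 × 0.6 × 100 × 21) = 0.2751 in.
Required leg w = t_e / 0.707 = 0.3892 in → use 7/16 in.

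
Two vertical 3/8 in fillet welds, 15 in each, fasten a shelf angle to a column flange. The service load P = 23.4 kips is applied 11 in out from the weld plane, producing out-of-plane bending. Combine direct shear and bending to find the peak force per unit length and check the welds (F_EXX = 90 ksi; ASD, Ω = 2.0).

f_max ≈ 3.52 kip/in; adequate

L_w = 2 × 15 = 30 in; section modulus (unit throat) S = 2 × L²/6 = 75 in².
Direct shear f_v = P/L_w = 23.4/30 = 0.78 kip/in.
Moment M = P × e = 23.4 × 11 = 257.4 kip·in; bending f_b = M/S = 3.432 kip/in.
f_max = √(f_v² + f_b²) = √(0.78² + 3.432²) = 3.52 kip/in.
r_n/Ω = (1/2.0) × 0.6 × 90 × (0.707 × 0.375) = 7.158 kip/in → adequate.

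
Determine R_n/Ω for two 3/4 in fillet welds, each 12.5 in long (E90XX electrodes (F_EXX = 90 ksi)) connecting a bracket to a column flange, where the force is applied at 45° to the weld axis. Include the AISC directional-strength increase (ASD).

R_n/Ω ≈ 464 kip

t_e = 0.707 × 0.75 = 0.5302 in; A_we = 0.5302 × 25 = 13.26 in².
Directional factor: 1.0 + 0.5 sin^1.5(45°) = 1.297.
F_nw = 0.6 × 90 × 1.297 = 70.05 ksi.
R_n/Ω = (70.05 × 13.26) / 2.0 = 464.3 kip.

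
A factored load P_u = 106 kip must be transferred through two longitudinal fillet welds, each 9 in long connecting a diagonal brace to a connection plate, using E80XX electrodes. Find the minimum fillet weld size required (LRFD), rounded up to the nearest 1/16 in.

w = 1/4 in

E80XX → F_EXX = 80 ksi.
Total weld length L = 18 in.
Required throat t_e = P_u / (φ × 0.6 F_EXX × L) = 106 / (0.75 × 0.6 × 80 × 18) = 0.1636 in.
Required leg w = t_e / 0.707 = 0.2314 in → use 1/4 in.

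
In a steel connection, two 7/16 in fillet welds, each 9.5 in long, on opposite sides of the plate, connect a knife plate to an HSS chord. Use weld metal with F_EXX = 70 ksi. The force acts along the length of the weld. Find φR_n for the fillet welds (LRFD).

Effective throat t_e = 0.707 × 0.4375 = 0.3093 in.
Total length L = 19 in; A_we = 0.3093 × 19 = 5.877 in².
F_nw = 0.6 F_EXX = 0.6 × 70 = 42 ksi.
φR_n = 0.75 × 42 × 5.877 = 185.1 kip.

φR_n ≈ 185 kip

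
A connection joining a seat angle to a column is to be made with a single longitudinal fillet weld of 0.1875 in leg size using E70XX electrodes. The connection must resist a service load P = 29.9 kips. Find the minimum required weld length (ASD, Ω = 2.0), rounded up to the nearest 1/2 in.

E70XX → F_EXX = 70 ksi.
Throat t_e = 0.707 × 0.1875 = 0.1326 in.
r_n/Ω = (0.6 × 70 × 0.1326) / 2.0 = 2.784 kip/in.
L_req = P / (r_n/Ω) = 29.9 / 2.784 = 10.74 in total.
Round up → use L = 11 in.

L = 11 in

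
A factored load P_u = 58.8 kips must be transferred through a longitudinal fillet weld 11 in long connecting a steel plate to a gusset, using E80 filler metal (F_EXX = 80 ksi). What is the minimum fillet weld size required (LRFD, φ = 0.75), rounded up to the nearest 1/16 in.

Total weld length L = 11 in.
Required throat t_e = P_u / (φ × 0.6 F_EXX × L) = 58.8 / (0.75 × 0.6 × 80 × 11) = 0.1485 in.
Required leg w = t_e / 0.707 = 0.21 in → use 1/4 in.

w = 1/4 in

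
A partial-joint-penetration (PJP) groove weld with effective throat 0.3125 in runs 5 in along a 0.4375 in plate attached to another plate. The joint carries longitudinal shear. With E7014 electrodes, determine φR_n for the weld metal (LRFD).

E70XX → F_EXX = 70 ksi.
Effective throat (given) t_e = 0.3125 in.
A_we = 0.3125 × 5 = 1.562 in².
F_nw = 0.6 F_EXX = 42 ksi.
φR_n = 0.75 × 42 × 1.562 = 49.22 kip.

φR_n ≈ 49.2 kip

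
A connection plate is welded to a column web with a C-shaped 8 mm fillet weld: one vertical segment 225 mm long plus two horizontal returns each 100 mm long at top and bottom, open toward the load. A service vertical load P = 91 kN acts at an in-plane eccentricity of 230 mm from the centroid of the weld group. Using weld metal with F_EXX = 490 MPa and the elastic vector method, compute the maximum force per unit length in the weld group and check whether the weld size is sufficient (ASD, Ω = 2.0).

Total weld length L_w = 425 mm. Treat welds as unit-width lines.
Centroid: x̄ = 2×100×50 / 425 = 23.53 mm from the vertical weld.
Polar moment about centroid: J = I_x + I_y = [225³/12 + 2×100×112.5²] + [225×23.53² + 2(100³/12 + 100×26.47²)] = 3912000 mm³.
Direct shear f_v = P/L_w = 91×10³ / 425 = 214.1 N/mm (vertical).
Torsion M = P·e = 91×10³ × 230 = 20930000 N·mm.
Critical point at (x, y) = (76.47, 112.5) from centroid. f_tx = M·y/J = 601.9 N/mm; f_ty = M·x/J = 409.1 N/mm.
Resultant f_max = √[f_tx² + (f_v + f_ty)²] = √[601.9² + (214.1 + 409.1)²] = 866.5 N/mm.
Capacity per unit length: r_n/Ω = (1/2.0) × 0.6 × 490 × (0.707 × 8) = 831.4 N/mm.
866.5 > 831.4 → NOT adequate.

f_max ≈ 866 N/mm; NOT adequate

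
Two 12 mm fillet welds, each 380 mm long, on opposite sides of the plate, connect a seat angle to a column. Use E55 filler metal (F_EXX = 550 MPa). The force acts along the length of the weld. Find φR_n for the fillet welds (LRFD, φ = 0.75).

Effective throat t_e = 0.707 × 12 = 8.484 mm.
Total length L = 760 mm; A_we = 8.484 × 760 = 6448 mm².
F_nw = 0.6 F_EXX = 0.6 × 550 = 330 MPa.
φR_n = 0.75 × 330 × 6448 × 10⁻³ = 1596 kN.

φR_n ≈ 1600 kN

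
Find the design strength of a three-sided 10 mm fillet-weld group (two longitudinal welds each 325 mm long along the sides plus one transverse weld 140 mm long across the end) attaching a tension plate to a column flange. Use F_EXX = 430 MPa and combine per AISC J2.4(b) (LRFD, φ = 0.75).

φR_n ≈ 1080 kN

t_e = 0.707 × 10 = 7.07 mm.
R_nwl = 0.6 × 430 × 7.07 × 650 × 10⁻³ = 1186 kN (longitudinal, 2 welds).
R_nwt = 0.6 × 430 × 7.07 × 140 × 10⁻³ = 255.4 kN (transverse, base value).
(i) R_nwl + R_nwt = 1441 kN; (ii) 0.85 R_nwl + 1.5 R_nwt = 1391 kN.
R_n = max = 1441 kN [governs: (i)]; φR_n = 1081 kN.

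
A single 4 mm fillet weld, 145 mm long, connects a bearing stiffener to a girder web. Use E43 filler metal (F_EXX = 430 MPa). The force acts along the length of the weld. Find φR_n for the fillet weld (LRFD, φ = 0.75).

Effective throat t_e = 0.707 × 4 = 2.828 mm.
Total length L = 145 mm; A_we = 2.828 × 145 = 410.1 mm².
F_nw = 0.6 F_EXX = 0.6 × 430 = 258 MPa.
φR_n = 0.75 × 258 × 410.1 × 10⁻³ = 79.35 kN.

φR_n ≈ 79.3 kN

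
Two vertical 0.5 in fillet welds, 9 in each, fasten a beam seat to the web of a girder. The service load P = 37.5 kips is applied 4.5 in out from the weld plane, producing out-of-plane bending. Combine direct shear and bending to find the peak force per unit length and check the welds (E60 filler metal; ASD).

E60XX → F_EXX = 60 ksi.
L_w = 2 × 9 = 18 in; section modulus (unit throat) S = 2 × L²/6 = 27 in².
Direct shear f_v = P/L_w = 37.5/18 = 2.083 kip/in.
Moment M = P × e = 37.5 × 4.5 = 168.75 kip·in; bending f_b = M/S = 6.25 kip/in.
f_max = √(f_v² + f_b²) = √(2.083² + 6.25²) = 6.588 kip/in.
r_n/Ω = (1/2.0) × 0.6 × 60 × (0.707 × 0.5) = 6.363 kip/in → NOT adequate.

f_max ≈ 6.59 kip/in; NOT adequate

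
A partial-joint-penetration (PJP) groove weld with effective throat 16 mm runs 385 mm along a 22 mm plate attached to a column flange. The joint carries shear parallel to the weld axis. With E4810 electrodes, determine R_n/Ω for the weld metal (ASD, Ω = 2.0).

R_n/Ω ≈ 887 kN

E48XX → F_EXX = 480 MPa.
Effective throat (given) t_e = 16 mm.
A_we = 16 × 385 = 6160 mm².
F_nw = 0.6 F_EXX = 288 MPa.
R_n/Ω = (288 × 6160) / 2.0 × 10⁻³ = 887 kN.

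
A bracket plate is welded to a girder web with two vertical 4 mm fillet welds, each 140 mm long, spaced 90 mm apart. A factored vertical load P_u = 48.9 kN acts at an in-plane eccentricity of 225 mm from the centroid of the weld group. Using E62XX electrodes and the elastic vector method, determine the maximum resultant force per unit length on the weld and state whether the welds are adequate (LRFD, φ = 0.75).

E62XX → F_EXX = 620 MPa.
Total weld length L_w = 280 mm. Treat welds as unit-width lines.
Polar moment about centroid: J = 2[d³/12 + d(b/2)²] = 2[140³/12 + 140×45²] = 1024000 mm³.
Direct shear f_v = P/L_w = 48.9×10³ / 280 = 174.6 N/mm (vertical).
Torsion M = P·e = 48.9×10³ × 225 = 11002000 N·mm.
Critical point at (x, y) = (45, 70) from centroid. f_tx = M·y/J = 751.9 N/mm; f_ty = M·x/J = 483.4 N/mm.
Resultant f_max = √[f_tx² + (f_v + f_ty)²] = √[751.9² + (174.6 + 483.4)²] = 999.1 N/mm.
Capacity per unit length: φr_n = 0.75 × 0.6 × 620 × (0.707 × 4) = 789 N/mm.
999.1 > 789 → NOT adequate.

f_max ≈ 999 N/mm; NOT adequate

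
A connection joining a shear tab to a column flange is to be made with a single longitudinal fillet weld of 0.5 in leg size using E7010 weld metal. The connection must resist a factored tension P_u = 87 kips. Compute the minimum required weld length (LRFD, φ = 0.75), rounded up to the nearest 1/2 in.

E70XX → F_EXX = 70 ksi.
Throat t_e = 0.707 × 0.5 = 0.3535 in.
φr_n = 0.75 × 0.6 × 70 × 0.3535 = 11.14 kips/in.
L_req = P_u / φr_n = 87 / 11.14 = 7.813 in total.
Round up → use L = 8 in.

L = 8 in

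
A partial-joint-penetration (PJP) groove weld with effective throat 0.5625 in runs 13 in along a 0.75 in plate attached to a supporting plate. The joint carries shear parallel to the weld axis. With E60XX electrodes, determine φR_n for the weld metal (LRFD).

φR_n ≈ 197 kips

E60XX → F_EXX = 60 ksi.
Effective throat (given) t_e = 0.5625 in.
A_we = 0.5625 × 13 = 7.312 in².
F_nw = 0.6 F_EXX = 36 ksi.
φR_n = 0.75 × 36 × 7.312 = 197.4 kips.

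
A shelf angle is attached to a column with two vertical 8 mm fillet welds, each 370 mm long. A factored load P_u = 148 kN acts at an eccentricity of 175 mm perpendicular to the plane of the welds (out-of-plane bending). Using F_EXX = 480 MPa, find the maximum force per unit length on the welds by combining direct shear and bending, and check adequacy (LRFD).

f_max ≈ 602 N/mm; adequate

L_w = 2 × 370 = 740 mm; section modulus (unit throat) S = 2 × L²/6 = 45630 mm².
Direct shear f_v = P/L_w = 148×10³/740 = 200 N/mm.
Moment M = P × e = 148×10³ × 175 = 25900000 N·mm; bending f_b = M/S = 567.6 N/mm.
f_max = √(f_v² + f_b²) = √(200² + 567.6²) = 601.8 N/mm.
φr_n = 0.75 × 0.6 × 480 × (0.707 × 8) = 1222 N/mm → adequate.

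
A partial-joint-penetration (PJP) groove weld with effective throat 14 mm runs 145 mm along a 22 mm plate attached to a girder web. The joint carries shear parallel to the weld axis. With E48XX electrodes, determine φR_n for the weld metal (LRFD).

E48XX → F_EXX = 480 MPa.
Effective throat (given) t_e = 14 mm.
A_we = 14 × 145 = 2030 mm².
F_nw = 0.6 F_EXX = 288 MPa.
φR_n = 0.75 × 288 × 2030 × 10⁻³ = 438.5 kN.

φR_n ≈ 438 kN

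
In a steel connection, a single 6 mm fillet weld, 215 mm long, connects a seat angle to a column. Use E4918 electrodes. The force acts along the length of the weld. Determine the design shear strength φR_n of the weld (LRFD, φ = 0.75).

E49XX → F_EXX = 490 MPa.
Effective throat t_e = 0.707 × 6 = 4.242 mm.
Total length L = 215 mm; A_we = 4.242 × 215 = 912 mm².
F_nw = 0.6 F_EXX = 0.6 × 490 = 294 MPa.
φR_n = 0.75 × 294 × 912 × 10⁻³ = 201.1 kN.

φR_n ≈ 201 kN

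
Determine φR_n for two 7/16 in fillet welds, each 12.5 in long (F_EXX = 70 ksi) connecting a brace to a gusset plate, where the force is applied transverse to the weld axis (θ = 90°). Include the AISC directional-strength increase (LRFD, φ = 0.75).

φR_n ≈ 365 kips

t_e = 0.707 × 0.4375 = 0.3093 in; A_we = 0.3093 × 25 = 7.733 in².
Directional factor: 1.0 + 0.5 sin^1.5(90°) = 1.5.
F_nw = 0.6 × 70 × 1.5 = 63 ksi.
φR_n = 0.75 × 63 × 7.733 = 365.4 kips.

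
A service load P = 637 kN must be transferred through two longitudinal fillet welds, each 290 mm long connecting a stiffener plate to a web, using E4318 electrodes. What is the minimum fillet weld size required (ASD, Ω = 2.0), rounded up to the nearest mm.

w = 13 mm

E43XX → F_EXX = 430 MPa.
Total weld length L = 580 mm.
Required throat t_e = P × Ω / (0.6 F_EXX × L) = 637 × 2.0 / (0.6 × 430 × 580 × 10⁻³) = 8.514 mm.
Required leg w = t_e / 0.707 = 12.04 mm → use 13 mm.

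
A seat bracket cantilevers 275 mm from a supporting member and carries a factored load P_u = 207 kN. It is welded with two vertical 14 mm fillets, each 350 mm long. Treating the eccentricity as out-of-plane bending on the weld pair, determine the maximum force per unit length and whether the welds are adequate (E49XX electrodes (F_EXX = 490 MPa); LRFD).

L_w = 2 × 350 = 700 mm; section modulus (unit throat) S = 2 × L²/6 = 40830 mm².
Direct shear f_v = P/L_w = 207×10³/700 = 295.7 N/mm.
Moment M = P × e = 207×10³ × 275 = 56925000 N·mm; bending f_b = M/S = 1394 N/mm.
f_max = √(f_v² + f_b²) = √(295.7² + 1394²) = 1425 N/mm.
φr_n = 0.75 × 0.6 × 490 × (0.707 × 14) = 2183 N/mm → adequate.

f_max ≈ 1430 N/mm; adequate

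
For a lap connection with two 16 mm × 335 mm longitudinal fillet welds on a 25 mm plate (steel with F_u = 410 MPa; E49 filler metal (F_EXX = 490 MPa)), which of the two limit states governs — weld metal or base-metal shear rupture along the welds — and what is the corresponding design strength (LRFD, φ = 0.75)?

φR_n ≈ 1670 kN (weld metal governs)

t_e = 0.707 × 16 = 11.31 mm; L = 670 mm.
Weld metal: φR_n = 0.75 × 0.6 × 490 × 11.31 × 670 × 10⁻³ = 1671 kN.
Base metal (shear rupture): φR_n = 0.75 × 0.6 × 410 × 25 × 670 × 10⁻³ = 3090 kN.
Governing: weld metal.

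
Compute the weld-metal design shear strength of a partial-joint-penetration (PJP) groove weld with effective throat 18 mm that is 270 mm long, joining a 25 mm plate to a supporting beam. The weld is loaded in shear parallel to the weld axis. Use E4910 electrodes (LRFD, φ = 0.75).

φR_n ≈ 1070 kN

E49XX → F_EXX = 490 MPa.
Effective throat (given) t_e = 18 mm.
A_we = 18 × 270 = 4860 mm².
F_nw = 0.6 F_EXX = 294 MPa.
φR_n = 0.75 × 294 × 4860 × 10⁻³ = 1072 kN.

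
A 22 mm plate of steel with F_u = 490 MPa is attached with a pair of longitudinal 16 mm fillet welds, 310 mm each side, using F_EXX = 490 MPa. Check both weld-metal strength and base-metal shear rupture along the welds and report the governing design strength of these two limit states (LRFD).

φR_n ≈ 1550 kN (weld metal governs)

t_e = 0.707 × 16 = 11.31 mm; L = 620 mm.
Weld metal: φR_n = 0.75 × 0.6 × 490 × 11.31 × 620 × 10⁻³ = 1546 kN.
Base metal (shear rupture): φR_n = 0.75 × 0.6 × 490 × 22 × 620 × 10⁻³ = 3008 kN.
Governing: weld metal.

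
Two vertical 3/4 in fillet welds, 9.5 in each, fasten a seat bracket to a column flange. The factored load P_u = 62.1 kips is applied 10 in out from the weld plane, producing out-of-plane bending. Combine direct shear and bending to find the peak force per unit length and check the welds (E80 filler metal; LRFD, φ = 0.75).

E80XX → F_EXX = 80 ksi.
L_w = 2 × 9.5 = 19 in; section modulus (unit throat) S = 2 × L²/6 = 30.08 in².
Direct shear f_v = P/L_w = 62.1/19 = 3.268 kip/in.
Moment M = P × e = 62.1 × 10 = 621 kip·in; bending f_b = M/S = 20.64 kip/in.
f_max = √(f_v² + f_b²) = √(3.268² + 20.64²) = 20.9 kip/in.
φr_n = 0.75 × 0.6 × 80 × (0.707 × 0.75) = 19.09 kip/in → NOT adequate.

f_max ≈ 20.9 kip/in; NOT adequate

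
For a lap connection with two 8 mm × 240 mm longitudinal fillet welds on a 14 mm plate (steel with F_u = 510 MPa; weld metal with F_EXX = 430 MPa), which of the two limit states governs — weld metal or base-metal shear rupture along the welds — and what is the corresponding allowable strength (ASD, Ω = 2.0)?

t_e = 0.707 × 8 = 5.656 mm; L = 480 mm.
Weld metal: R_n/Ω = (1/2.0) × 0.6 × 430 × 5.656 × 480 × 10⁻³ = 350.2 kN.
Base metal (shear rupture): R_n/Ω = (1/2.0) × 0.6 × 510 × 14 × 480 × 10⁻³ = 1028 kN.
Governing: weld metal.

R_n/Ω ≈ 350 kN (weld metal governs)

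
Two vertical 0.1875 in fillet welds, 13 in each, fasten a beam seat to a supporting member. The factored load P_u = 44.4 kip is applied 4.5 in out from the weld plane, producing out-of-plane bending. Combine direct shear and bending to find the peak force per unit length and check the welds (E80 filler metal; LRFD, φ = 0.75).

f_max ≈ 3.94 kip/in; adequate

E80XX → F_EXX = 80 ksi.
L_w = 2 × 13 = 26 in; section modulus (unit throat) S = 2 × L²/6 = 56.33 in².
Direct shear f_v = P/L_w = 44.4/26 = 1.708 kip/in.
Moment M = P × e = 44.4 × 4.5 = 199.8 kip·in; bending f_b = M/S = 3.547 kip/in.
f_max = √(f_v² + f_b²) = √(1.708² + 3.547²) = 3.936 kip/in.
φr_n = 0.75 × 0.6 × 80 × (0.707 × 0.1875) = 4.772 kip/in → adequate.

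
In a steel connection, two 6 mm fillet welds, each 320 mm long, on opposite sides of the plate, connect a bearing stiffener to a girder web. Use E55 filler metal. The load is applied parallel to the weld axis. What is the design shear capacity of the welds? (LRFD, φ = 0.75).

φR_n ≈ 672 kN

E55XX → F_EXX = 550 MPa.
Effective throat t_e = 0.707 × 6 = 4.242 mm.
Total length L = 640 mm; A_we = 4.242 × 640 = 2715 mm².
F_nw = 0.6 F_EXX = 0.6 × 550 = 330 MPa.
φR_n = 0.75 × 330 × 2715 × 10⁻³ = 671.9 kN.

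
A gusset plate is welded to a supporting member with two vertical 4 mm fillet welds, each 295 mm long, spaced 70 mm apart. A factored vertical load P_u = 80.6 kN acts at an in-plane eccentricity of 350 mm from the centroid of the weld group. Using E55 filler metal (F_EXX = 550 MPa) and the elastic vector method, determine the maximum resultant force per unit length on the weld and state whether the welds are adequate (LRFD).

Total weld length L_w = 590 mm. Treat welds as unit-width lines.
Polar moment about centroid: J = 2[d³/12 + d(b/2)²] = 2[295³/12 + 295×35²] = 5001000 mm³.
Direct shear f_v = P/L_w = 80.6×10³ / 590 = 136.6 N/mm (vertical).
Torsion M = P·e = 80.6×10³ × 350 = 28210000 N·mm.
Critical point at (x, y) = (35, 147.5) from centroid. f_tx = M·y/J = 831.9 N/mm; f_ty = M·x/J = 197.4 N/mm.
Resultant f_max = √[f_tx² + (f_v + f_ty)²] = √[831.9² + (136.6 + 197.4)²] = 896.5 N/mm.
Capacity per unit length: φr_n = 0.75 × 0.6 × 550 × (0.707 × 4) = 699.9 N/mm.
896.5 > 699.9 → NOT adequate.

f_max ≈ 896 N/mm; NOT adequate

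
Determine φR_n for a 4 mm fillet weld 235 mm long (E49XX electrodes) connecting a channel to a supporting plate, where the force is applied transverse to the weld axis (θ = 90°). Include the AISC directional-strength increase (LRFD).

E49XX → F_EXX = 490 MPa.
t_e = 0.707 × 4 = 2.828 mm; A_we = 2.828 × 235 = 664.6 mm².
Directional factor: 1.0 + 0.5 sin^1.5(90°) = 1.5.
F_nw = 0.6 × 490 × 1.5 = 441 MPa.
φR_n = 0.75 × 441 × 664.6 × 10⁻³ = 219.8 kN.

φR_n ≈ 220 kN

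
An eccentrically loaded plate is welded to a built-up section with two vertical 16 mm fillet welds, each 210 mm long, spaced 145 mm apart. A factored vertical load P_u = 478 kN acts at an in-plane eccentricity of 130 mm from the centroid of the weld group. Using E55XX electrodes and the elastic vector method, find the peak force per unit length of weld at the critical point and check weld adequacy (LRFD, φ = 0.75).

f_max ≈ 2910 N/mm; NOT adequate

E55XX → F_EXX = 550 MPa.
Total weld length L_w = 420 mm. Treat welds as unit-width lines.
Polar moment about centroid: J = 2[d³/12 + d(b/2)²] = 2[210³/12 + 210×72.5²] = 3751000 mm³.
Direct shear f_v = P/L_w = 478×10³ / 420 = 1138 N/mm (vertical).
Torsion M = P·e = 478×10³ × 130 = 62140000 N·mm.
Critical point at (x, y) = (72.5, 105) from centroid. f_tx = M·y/J = 1739 N/mm; f_ty = M·x/J = 1201 N/mm.
Resultant f_max = √[f_tx² + (f_v + f_ty)²] = √[1739² + (1138 + 1201)²] = 2915 N/mm.
Capacity per unit length: φr_n = 0.75 × 0.6 × 550 × (0.707 × 16) = 2800 N/mm.
2915 > 2800 → NOT adequate.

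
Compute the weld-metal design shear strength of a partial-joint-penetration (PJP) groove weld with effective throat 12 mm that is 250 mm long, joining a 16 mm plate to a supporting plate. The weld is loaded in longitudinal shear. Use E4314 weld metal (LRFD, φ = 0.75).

φR_n ≈ 580 kN

E43XX → F_EXX = 430 MPa.
Effective throat (given) t_e = 12 mm.
A_we = 12 × 250 = 3000 mm².
F_nw = 0.6 F_EXX = 258 MPa.
φR_n = 0.75 × 258 × 3000 × 10⁻³ = 580.5 kN.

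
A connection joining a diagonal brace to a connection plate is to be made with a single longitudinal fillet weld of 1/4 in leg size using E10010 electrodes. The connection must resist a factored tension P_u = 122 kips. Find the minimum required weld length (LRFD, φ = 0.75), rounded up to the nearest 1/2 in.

E100XX → F_EXX = 100 ksi.
Throat t_e = 0.707 × 0.25 = 0.1767 in.
φr_n = 0.75 × 0.6 × 100 × 0.1767 = 7.954 kips/in.
L_req = P_u / φr_n = 122 / 7.954 = 15.34 in total.
Round up → use L = 15.5 in.

L = 15.5 in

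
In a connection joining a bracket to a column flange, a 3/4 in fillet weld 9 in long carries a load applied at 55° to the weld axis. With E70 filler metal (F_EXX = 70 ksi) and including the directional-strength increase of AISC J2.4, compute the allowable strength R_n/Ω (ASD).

t_e = 0.707 × 0.75 = 0.5302 in; A_we = 0.5302 × 9 = 4.772 in².
Directional factor: 1.0 + 0.5 sin^1.5(55°) = 1.371.
F_nw = 0.6 × 70 × 1.371 = 57.57 ksi.
R_n/Ω = (57.57 × 4.772) / 2.0 = 137.4 kip.

R_n/Ω ≈ 137 kip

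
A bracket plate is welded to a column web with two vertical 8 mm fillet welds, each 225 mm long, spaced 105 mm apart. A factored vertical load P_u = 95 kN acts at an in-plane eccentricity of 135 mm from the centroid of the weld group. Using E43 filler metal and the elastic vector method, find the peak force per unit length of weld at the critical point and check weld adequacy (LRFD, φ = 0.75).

E43XX → F_EXX = 430 MPa.
Total weld length L_w = 450 mm. Treat welds as unit-width lines.
Polar moment about centroid: J = 2[d³/12 + d(b/2)²] = 2[225³/12 + 225×52.5²] = 3139000 mm³.
Direct shear f_v = P/L_w = 95×10³ / 450 = 211.1 N/mm (vertical).
Torsion M = P·e = 95×10³ × 135 = 12825000 N·mm.
Critical point at (x, y) = (52.5, 112.5) from centroid. f_tx = M·y/J = 459.7 N/mm; f_ty = M·x/J = 214.5 N/mm.
Resultant f_max = √[f_tx² + (f_v + f_ty)²] = √[459.7² + (211.1 + 214.5)²] = 626.5 N/mm.
Capacity per unit length: φr_n = 0.75 × 0.6 × 430 × (0.707 × 8) = 1094 N/mm.
626.5 ≤ 1094 → adequate.

f_max ≈ 626 N/mm; adequate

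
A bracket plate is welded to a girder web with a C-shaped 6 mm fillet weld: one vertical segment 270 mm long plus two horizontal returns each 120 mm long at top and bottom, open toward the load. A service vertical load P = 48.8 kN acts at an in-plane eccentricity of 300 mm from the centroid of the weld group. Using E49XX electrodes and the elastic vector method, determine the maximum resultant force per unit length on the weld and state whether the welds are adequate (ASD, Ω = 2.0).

f_max ≈ 415 N/mm; adequate

E49XX → F_EXX = 490 MPa.
Total weld length L_w = 510 mm. Treat welds as unit-width lines.
Centroid: x̄ = 2×120×60 / 510 = 28.24 mm from the vertical weld.
Polar moment about centroid: J = I_x + I_y = [270³/12 + 2×120×135²] + [270×28.24² + 2(120³/12 + 120×31.76²)] = 6760000 mm³.
Direct shear f_v = P/L_w = 48.8×10³ / 510 = 95.69 N/mm (vertical).
Torsion M = P·e = 48.8×10³ × 300 = 14640000 N·mm.
Critical point at (x, y) = (91.76, 135) from centroid. f_tx = M·y/J = 292.4 N/mm; f_ty = M·x/J = 198.7 N/mm.
Resultant f_max = √[f_tx² + (f_v + f_ty)²] = √[292.4² + (95.69 + 198.7)²] = 414.9 N/mm.
Capacity per unit length: r_n/Ω = (1/2.0) × 0.6 × 490 × (0.707 × 6) = 623.6 N/mm.
414.9 ≤ 623.6 → adequate.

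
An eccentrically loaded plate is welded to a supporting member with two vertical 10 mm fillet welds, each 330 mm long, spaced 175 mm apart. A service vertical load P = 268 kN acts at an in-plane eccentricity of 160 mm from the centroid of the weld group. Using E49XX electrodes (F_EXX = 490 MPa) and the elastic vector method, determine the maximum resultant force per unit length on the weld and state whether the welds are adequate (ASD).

Total weld length L_w = 660 mm. Treat welds as unit-width lines.
Polar moment about centroid: J = 2[d³/12 + d(b/2)²] = 2[330³/12 + 330×87.5²] = 11040000 mm³.
Direct shear f_v = P/L_w = 268×10³ / 660 = 406.1 N/mm (vertical).
Torsion M = P·e = 268×10³ × 160 = 42880000 N·mm.
Critical point at (x, y) = (87.5, 165) from centroid. f_tx = M·y/J = 640.7 N/mm; f_ty = M·x/J = 339.8 N/mm.
Resultant f_max = √[f_tx² + (f_v + f_ty)²] = √[640.7² + (406.1 + 339.8)²] = 983.3 N/mm.
Capacity per unit length: r_n/Ω = (1/2.0) × 0.6 × 490 × (0.707 × 10) = 1039 N/mm.
983.3 ≤ 1039 → adequate.

f_max ≈ 983 N/mm; adequate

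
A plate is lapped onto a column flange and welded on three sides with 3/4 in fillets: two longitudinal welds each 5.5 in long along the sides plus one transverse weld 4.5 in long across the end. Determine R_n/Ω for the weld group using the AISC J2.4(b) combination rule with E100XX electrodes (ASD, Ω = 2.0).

R_n/Ω ≈ 256 kip

E100XX → F_EXX = 100 ksi.
t_e = 0.707 × 0.75 = 0.5302 in.
R_nwl = 0.6 × 100 × 0.5302 × 11 = 350 kip (longitudinal, 2 welds).
R_nwt = 0.6 × 100 × 0.5302 × 4.5 = 143.2 kip (transverse, base value).
(i) R_nwl + R_nwt = 493.1 kip; (ii) 0.85 R_nwl + 1.5 R_nwt = 512.2 kip.
R_n = max = 512.2 kip [governs: (ii)]; R_n/Ω = 256.1 kip.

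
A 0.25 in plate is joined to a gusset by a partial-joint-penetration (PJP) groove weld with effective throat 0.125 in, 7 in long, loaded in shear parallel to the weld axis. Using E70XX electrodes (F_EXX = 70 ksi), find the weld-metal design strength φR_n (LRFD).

Effective throat (given) t_e = 0.125 in.
A_we = 0.125 × 7 = 0.875 in².
F_nw = 0.6 F_EXX = 42 ksi.
φR_n = 0.75 × 42 × 0.875 = 27.56 kip.

φR_n ≈ 27.6 kip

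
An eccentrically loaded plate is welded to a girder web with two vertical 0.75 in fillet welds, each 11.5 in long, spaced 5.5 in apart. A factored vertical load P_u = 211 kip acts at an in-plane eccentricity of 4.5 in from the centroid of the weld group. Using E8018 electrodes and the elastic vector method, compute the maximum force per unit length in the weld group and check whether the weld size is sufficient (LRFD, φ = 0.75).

E80XX → F_EXX = 80 ksi.
Total weld length L_w = 23 in. Treat welds as unit-width lines.
Polar moment about centroid: J = 2[d³/12 + d(b/2)²] = 2[11.5³/12 + 11.5×2.75²] = 427.4 in³.
Direct shear f_v = P/L_w = 211 / 23 = 9.174 kip/in (vertical).
Torsion M = P·e = 211 × 4.5 = 949.5 kip·in.
Critical point at (x, y) = (2.75, 5.75) from centroid. f_tx = M·y/J = 12.77 kip/in; f_ty = M·x/J = 6.109 kip/in.
Resultant f_max = √[f_tx² + (f_v + f_ty)²] = √[12.77² + (9.174 + 6.109)²] = 19.92 kip/in.
Capacity per unit length: φr_n = 0.75 × 0.6 × 80 × (0.707 × 0.75) = 19.09 kip/in.
19.92 > 19.09 → NOT adequate.

f_max ≈ 19.9 kip/in; NOT adequate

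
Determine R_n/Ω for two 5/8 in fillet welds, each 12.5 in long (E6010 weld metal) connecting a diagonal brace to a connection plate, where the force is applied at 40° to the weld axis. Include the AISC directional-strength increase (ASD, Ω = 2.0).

E60XX → F_EXX = 60 ksi.
t_e = 0.707 × 0.625 = 0.4419 in; A_we = 0.4419 × 25 = 11.05 in².
Directional factor: 1.0 + 0.5 sin^1.5(40°) = 1.258.
F_nw = 0.6 × 60 × 1.258 = 45.28 ksi.
R_n/Ω = (45.28 × 11.05) / 2.0 = 250.1 kip.

R_n/Ω ≈ 250 kip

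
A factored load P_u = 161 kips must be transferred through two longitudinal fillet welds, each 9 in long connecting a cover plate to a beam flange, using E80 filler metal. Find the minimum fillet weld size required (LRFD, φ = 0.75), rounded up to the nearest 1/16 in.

E80XX → F_EXX = 80 ksi.
Total weld length L = 18 in.
Required throat t_e = P_u / (φ × 0.6 F_EXX × L) = 161 / (0.75 × 0.6 × 80 × 18) = 0.2485 in.
Required leg w = t_e / 0.707 = 0.3514 in → use 3/8 in.

w = 3/8 in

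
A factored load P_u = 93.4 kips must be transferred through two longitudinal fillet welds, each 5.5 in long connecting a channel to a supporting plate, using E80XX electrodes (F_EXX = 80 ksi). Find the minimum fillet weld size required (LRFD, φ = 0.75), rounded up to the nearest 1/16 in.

w = 3/8 in

Total weld length L = 11 in.
Required throat t_e = P_u / (φ × 0.6 F_EXX × L) = 93.4 / (0.75 × 0.6 × 80 × 11) = 0.2359 in.
Required leg w = t_e / 0.707 = 0.3336 in → use 3/8 in.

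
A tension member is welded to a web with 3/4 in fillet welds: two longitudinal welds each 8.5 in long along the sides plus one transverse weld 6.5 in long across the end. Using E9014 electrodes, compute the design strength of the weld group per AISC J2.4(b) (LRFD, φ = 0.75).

φR_n ≈ 520 kip

E90XX → F_EXX = 90 ksi.
t_e = 0.707 × 0.75 = 0.5302 in.
R_nwl = 0.6 × 90 × 0.5302 × 17 = 486.8 kip (longitudinal, 2 welds).
R_nwt = 0.6 × 90 × 0.5302 × 6.5 = 186.1 kip (transverse, base value).
(i) R_nwl + R_nwt = 672.9 kip; (ii) 0.85 R_nwl + 1.5 R_nwt = 692.9 kip.
R_n = max = 692.9 kip [governs: (ii)]; φR_n = 519.7 kip.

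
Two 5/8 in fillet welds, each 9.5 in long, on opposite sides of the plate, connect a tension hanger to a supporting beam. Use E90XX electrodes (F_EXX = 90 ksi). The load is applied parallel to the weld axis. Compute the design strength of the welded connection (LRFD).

φR_n ≈ 340 kip

Effective throat t_e = 0.707 × 0.625 = 0.4419 in.
Total length L = 19 in; A_we = 0.4419 × 19 = 8.396 in².
F_nw = 0.6 F_EXX = 0.6 × 90 = 54 ksi.
φR_n = 0.75 × 54 × 8.396 = 340 kip.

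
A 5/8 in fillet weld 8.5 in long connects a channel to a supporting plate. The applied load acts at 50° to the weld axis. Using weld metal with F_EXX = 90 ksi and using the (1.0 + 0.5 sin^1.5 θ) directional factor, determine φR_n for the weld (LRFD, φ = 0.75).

t_e = 0.707 × 0.625 = 0.4419 in; A_we = 0.4419 × 8.5 = 3.756 in².
Directional factor: 1.0 + 0.5 sin^1.5(50°) = 1.335.
F_nw = 0.6 × 90 × 1.335 = 72.1 ksi.
φR_n = 0.75 × 72.1 × 3.756 = 203.1 kips.

φR_n ≈ 203 kips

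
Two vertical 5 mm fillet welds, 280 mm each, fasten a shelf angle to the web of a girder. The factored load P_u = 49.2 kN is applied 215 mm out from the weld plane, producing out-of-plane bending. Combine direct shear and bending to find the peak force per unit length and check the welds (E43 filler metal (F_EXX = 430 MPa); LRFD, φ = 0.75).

f_max ≈ 414 N/mm; adequate

L_w = 2 × 280 = 560 mm; section modulus (unit throat) S = 2 × L²/6 = 26130 mm².
Direct shear f_v = P/L_w = 49.2×10³/560 = 87.86 N/mm.
Moment M = P × e = 49.2×10³ × 215 = 10578000 N·mm; bending f_b = M/S = 404.8 N/mm.
f_max = √(f_v² + f_b²) = √(87.86² + 404.8²) = 414.2 N/mm.
φr_n = 0.75 × 0.6 × 430 × (0.707 × 5) = 684 N/mm → adequate.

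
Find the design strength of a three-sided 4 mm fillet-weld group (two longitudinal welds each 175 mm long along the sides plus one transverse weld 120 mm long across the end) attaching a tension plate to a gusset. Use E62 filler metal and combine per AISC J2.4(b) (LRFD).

E62XX → F_EXX = 620 MPa.
t_e = 0.707 × 4 = 2.828 mm.
R_nwl = 0.6 × 620 × 2.828 × 350 × 10⁻³ = 368.2 kN (longitudinal, 2 welds).
R_nwt = 0.6 × 620 × 2.828 × 120 × 10⁻³ = 126.2 kN (transverse, base value).
(i) R_nwl + R_nwt = 494.4 kN; (ii) 0.85 R_nwl + 1.5 R_nwt = 502.3 kN.
R_n = max = 502.3 kN [governs: (ii)]; φR_n = 376.8 kN.

φR_n ≈ 377 kN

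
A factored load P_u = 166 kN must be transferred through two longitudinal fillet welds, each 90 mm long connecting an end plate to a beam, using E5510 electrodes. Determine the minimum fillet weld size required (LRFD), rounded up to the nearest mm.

w = 6 mm

E55XX → F_EXX = 550 MPa.
Total weld length L = 180 mm.
Required throat t_e = P_u / (φ × 0.6 F_EXX × L) = 166 / (0.75 × 0.6 × 550 × 180 × 10⁻³) = 3.726 mm.
Required leg w = t_e / 0.707 = 5.27 mm → use 6 mm.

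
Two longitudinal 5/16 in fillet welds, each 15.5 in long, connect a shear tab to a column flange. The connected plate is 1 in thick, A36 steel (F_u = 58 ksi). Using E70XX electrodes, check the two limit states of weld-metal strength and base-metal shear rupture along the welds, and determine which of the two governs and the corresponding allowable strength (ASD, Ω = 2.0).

E70XX → F_EXX = 70 ksi.
t_e = 0.707 × 0.3125 = 0.2209 in; L = 31 in.
Weld metal: R_n/Ω = (1/2.0) × 0.6 × 70 × 0.2209 × 31 = 143.8 kips.
Base metal (shear rupture): R_n/Ω = (1/2.0) × 0.6 × 58 × 1 × 31 = 539.4 kips.
Governing: weld metal.

R_n/Ω ≈ 144 kips (weld metal governs)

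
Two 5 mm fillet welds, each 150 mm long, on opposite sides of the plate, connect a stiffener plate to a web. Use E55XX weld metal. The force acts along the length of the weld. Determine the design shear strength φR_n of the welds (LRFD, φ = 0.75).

E55XX → F_EXX = 550 MPa.
Effective throat t_e = 0.707 × 5 = 3.535 mm.
Total length L = 300 mm; A_we = 3.535 × 300 = 1060 mm².
F_nw = 0.6 F_EXX = 0.6 × 550 = 330 MPa.
φR_n = 0.75 × 330 × 1060 × 10⁻³ = 262.5 kN.

φR_n ≈ 262 kN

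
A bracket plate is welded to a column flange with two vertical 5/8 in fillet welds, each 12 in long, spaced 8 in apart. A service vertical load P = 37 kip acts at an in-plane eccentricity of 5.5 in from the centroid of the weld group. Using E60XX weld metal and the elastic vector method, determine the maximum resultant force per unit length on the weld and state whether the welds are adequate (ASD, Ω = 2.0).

f_max ≈ 3.3 kip/in; adequate

E60XX → F_EXX = 60 ksi.
Total weld length L_w = 24 in. Treat welds as unit-width lines.
Polar moment about centroid: J = 2[d³/12 + d(b/2)²] = 2[12³/12 + 12×4²] = 672 in³.
Direct shear f_v = P/L_w = 37 / 24 = 1.542 kip/in (vertical).
Torsion M = P·e = 37 × 5.5 = 203.5 kip·in.
Critical point at (x, y) = (4, 6) from centroid. f_tx = M·y/J = 1.817 kip/in; f_ty = M·x/J = 1.211 kip/in.
Resultant f_max = √[f_tx² + (f_v + f_ty)²] = √[1.817² + (1.542 + 1.211)²] = 3.299 kip/in.
Capacity per unit length: r_n/Ω = (1/2.0) × 0.6 × 60 × (0.707 × 0.625) = 7.954 kip/in.
3.299 ≤ 7.954 → adequate.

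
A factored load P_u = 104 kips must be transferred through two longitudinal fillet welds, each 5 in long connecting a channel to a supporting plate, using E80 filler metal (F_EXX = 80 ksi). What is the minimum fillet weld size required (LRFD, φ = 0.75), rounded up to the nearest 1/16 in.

Total weld length L = 10 in.
Required throat t_e = P_u / (φ × 0.6 F_EXX × L) = 104 / (0.75 × 0.6 × 80 × 10) = 0.2889 in.
Required leg w = t_e / 0.707 = 0.4086 in → use 7/16 in.

w = 7/16 in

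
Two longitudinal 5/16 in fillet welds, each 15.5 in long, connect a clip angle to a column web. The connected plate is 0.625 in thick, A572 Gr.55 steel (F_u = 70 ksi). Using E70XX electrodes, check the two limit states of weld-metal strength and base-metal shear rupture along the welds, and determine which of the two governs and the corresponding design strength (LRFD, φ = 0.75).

φR_n ≈ 216 kip (weld metal governs)

E70XX → F_EXX = 70 ksi.
t_e = 0.707 × 0.3125 = 0.2209 in; L = 31 in.
Weld metal: φR_n = 0.75 × 0.6 × 70 × 0.2209 × 31 = 215.7 kip.
Base metal (shear rupture): φR_n = 0.75 × 0.6 × 70 × 0.625 × 31 = 610.3 kip.
Governing: weld metal.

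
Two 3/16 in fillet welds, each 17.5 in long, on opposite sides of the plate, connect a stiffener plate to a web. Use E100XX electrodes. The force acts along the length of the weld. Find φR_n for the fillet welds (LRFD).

E100XX → F_EXX = 100 ksi.
Effective throat t_e = 0.707 × 0.1875 = 0.1326 in.
Total length L = 35 in; A_we = 0.1326 × 35 = 4.64 in².
F_nw = 0.6 F_EXX = 0.6 × 100 = 60 ksi.
φR_n = 0.75 × 60 × 4.64 = 208.8 kips.

φR_n ≈ 209 kips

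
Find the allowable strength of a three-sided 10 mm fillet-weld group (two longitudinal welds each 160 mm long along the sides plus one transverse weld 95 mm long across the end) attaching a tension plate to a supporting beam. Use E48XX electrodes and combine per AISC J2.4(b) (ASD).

R_n/Ω ≈ 423 kN

E48XX → F_EXX = 480 MPa.
t_e = 0.707 × 10 = 7.07 mm.
R_nwl = 0.6 × 480 × 7.07 × 320 × 10⁻³ = 651.6 kN (longitudinal, 2 welds).
R_nwt = 0.6 × 480 × 7.07 × 95 × 10⁻³ = 193.4 kN (transverse, base value).
(i) R_nwl + R_nwt = 845 kN; (ii) 0.85 R_nwl + 1.5 R_nwt = 844 kN.
R_n = max = 845 kN [governs: (i)]; R_n/Ω = 422.5 kN.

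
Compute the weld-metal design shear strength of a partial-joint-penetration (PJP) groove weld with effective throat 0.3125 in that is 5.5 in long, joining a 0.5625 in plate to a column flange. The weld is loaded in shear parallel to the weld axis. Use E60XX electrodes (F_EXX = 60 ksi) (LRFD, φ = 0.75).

φR_n ≈ 46.4 kip

Effective throat (given) t_e = 0.3125 in.
A_we = 0.3125 × 5.5 = 1.719 in².
F_nw = 0.6 F_EXX = 36 ksi.
φR_n = 0.75 × 36 × 1.719 = 46.41 kip.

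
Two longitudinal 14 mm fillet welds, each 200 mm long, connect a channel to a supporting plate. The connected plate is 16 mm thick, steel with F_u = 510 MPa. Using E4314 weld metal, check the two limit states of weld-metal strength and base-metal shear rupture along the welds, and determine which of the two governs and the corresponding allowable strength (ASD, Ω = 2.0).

E43XX → F_EXX = 430 MPa.
t_e = 0.707 × 14 = 9.898 mm; L = 400 mm.
Weld metal: R_n/Ω = (1/2.0) × 0.6 × 430 × 9.898 × 400 × 10⁻³ = 510.7 kN.
Base metal (shear rupture): R_n/Ω = (1/2.0) × 0.6 × 510 × 16 × 400 × 10⁻³ = 979.2 kN.
Governing: weld metal.

R_n/Ω ≈ 511 kN (weld metal governs)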